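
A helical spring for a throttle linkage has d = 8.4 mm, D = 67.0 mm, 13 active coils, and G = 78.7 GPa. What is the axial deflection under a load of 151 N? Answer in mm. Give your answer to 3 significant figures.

12.1 mm

k = Gd⁴/(8D³N_a) = (78.7×10³)(8.4⁴)/(8·67.0³·13) = 12.527 N/mm
δ = F/k = 151 / 12.527 = 12.054 mm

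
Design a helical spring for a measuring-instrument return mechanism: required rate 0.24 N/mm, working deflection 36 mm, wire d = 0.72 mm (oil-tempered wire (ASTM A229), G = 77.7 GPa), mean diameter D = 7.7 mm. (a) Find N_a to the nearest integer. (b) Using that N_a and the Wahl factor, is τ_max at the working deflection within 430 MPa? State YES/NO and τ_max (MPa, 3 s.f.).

N_a = Gd⁴/(8D³k) = (77.7×10³)(0.72⁴)/(8·7.7³·0.24) = 23.82 → N_a = 24
Actual rate k = Gd⁴/(8D³·24) = 0.23822 N/mm
Working load F = kδ = 0.23822·36 = 8.5759 N
C = 7.7/0.72 = 10.6944; K_W = (4C−1)/(4C−4)+0.615/C = 1.1349
τ_max = K_W·8FD/(πd³) = 1.1349·450.52 = 511.28 MPa
τ_max > 430 MPa → exceeds allowable

(a) 24 coils; (b) NO, τ_max = 511 MPa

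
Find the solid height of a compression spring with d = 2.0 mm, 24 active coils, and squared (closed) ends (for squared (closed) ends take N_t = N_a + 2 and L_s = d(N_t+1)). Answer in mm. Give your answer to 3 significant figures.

squared (closed) ends: N_t = N_a + 2 = 24 + 2 = 26
L_s = d·(N_t+1) = 2.0 × 27 = 54 mm

54.0 mm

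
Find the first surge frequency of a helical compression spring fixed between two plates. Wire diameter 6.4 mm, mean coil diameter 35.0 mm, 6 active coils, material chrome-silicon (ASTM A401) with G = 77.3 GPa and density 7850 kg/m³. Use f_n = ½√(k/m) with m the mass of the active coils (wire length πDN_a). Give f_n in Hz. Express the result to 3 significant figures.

k = Gd⁴/(8D³N_a) = (77.3×10³)(6.4⁴)/(8·35.0³·6) = 63.016 N/mm = 63016 N/m
Wire length L = πDN_a = π·35.0·6 = 659.73 mm
m = ρ·(πd²/4)·L = 7850 × 32.17×10⁻⁶ m² × 0.65973 m = 0.16661 kg
f_n = ½√(k/m) = 0.5·√(63016/0.16661) = 0.5·√(3.7824e+05) = 307.51 Hz

308 Hz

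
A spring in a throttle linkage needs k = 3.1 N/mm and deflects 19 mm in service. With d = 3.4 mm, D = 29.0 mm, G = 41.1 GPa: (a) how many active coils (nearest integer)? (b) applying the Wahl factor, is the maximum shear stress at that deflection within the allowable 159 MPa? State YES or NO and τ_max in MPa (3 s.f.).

N_a = Gd⁴/(8D³k) = (41.1×10³)(3.4⁴)/(8·29.0³·3.1) = 9.081 → N_a = 9
Actual rate k = Gd⁴/(8D³·9) = 3.1277 N/mm
Working load F = kδ = 3.1277·19 = 59.427 N
C = 29.0/3.4 = 8.5294; K_W = (4C−1)/(4C−4)+0.615/C = 1.1717
τ_max = K_W·8FD/(πd³) = 1.1717·111.66 = 130.83 MPa
τ_max ≤ 159 MPa → acceptable

(a) 9 coils; (b) YES, τ_max = 131 MPa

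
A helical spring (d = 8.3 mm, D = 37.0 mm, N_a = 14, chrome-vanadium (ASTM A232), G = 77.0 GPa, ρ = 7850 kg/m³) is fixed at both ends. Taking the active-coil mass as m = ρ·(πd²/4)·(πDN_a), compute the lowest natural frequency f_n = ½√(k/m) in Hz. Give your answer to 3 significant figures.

153 Hz

k = Gd⁴/(8D³N_a) = (77.0×10³)(8.3⁴)/(8·37.0³·14) = 64.414 N/mm = 64414 N/m
Wire length L = πDN_a = π·37.0·14 = 1627.3 mm
m = ρ·(πd²/4)·L = 7850 × 54.106×10⁻⁶ m² × 1.6273 m = 0.69119 kg
f_n = ½√(k/m) = 0.5·√(64414/0.69119) = 0.5·√(93193) = 152.64 Hz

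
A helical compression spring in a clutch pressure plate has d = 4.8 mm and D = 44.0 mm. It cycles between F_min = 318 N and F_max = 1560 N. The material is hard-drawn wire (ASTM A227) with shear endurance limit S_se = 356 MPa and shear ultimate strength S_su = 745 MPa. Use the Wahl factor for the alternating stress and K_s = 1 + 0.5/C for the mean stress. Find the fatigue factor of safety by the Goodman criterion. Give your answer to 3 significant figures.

C = D/d = 44.0/4.8 = 9.1667; K_W = (4C−1)/(4C−4)+0.615/C = 1.1589; K_s = 1+0.5/C = 1.0545
F_a = (F_max−F_min)/2 = 621 N; F_m = (F_max+F_min)/2 = 939 N
τ_a = K_W·8F_aD/(πd³) = 1.1589 × 629.16 = 729.15 MPa
τ_m = K_s·8F_mD/(πd³) = 1.0545 × 951.34 = 1003.2 MPa
Goodman: 1/n_f = τ_a/S_se + τ_m/S_su = 729.15/356 + 1003.2/745 = 2.04817 + 1.34662 = 3.3948
n_f = 1/3.3948 = 0.2946

0.295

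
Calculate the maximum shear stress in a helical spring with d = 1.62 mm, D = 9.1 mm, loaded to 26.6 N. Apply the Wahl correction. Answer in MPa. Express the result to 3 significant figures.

Spring index C = D/d = 9.1/1.62 = 5.6173
K_W = (4C−1)/(4C−4) + 0.615/C = 21.469/18.469 + 0.1095 = 1.2719
τ₀ = 8FD/(πd³) = 8·26.6·9.1/(π·1.62³) = 1936.48/13.357 = 144.98 MPa
τ_max = K·τ₀ = 1.2719 × 144.98 = 184.41 MPa

184 MPa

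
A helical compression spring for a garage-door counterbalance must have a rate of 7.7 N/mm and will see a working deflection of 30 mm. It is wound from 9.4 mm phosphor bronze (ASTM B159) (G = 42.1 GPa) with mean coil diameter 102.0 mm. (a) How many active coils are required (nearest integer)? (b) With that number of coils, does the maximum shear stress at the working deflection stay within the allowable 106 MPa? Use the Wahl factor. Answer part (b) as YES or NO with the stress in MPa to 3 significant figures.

N_a = Gd⁴/(8D³k) = (42.1×10³)(9.4⁴)/(8·102.0³·7.7) = 5.028 → N_a = 5
Actual rate k = Gd⁴/(8D³·5) = 7.7434 N/mm
Working load F = kδ = 7.7434·30 = 232.3 N
C = 102.0/9.4 = 10.8511; K_W = (4C−1)/(4C−4)+0.615/C = 1.1328
τ_max = K_W·8FD/(πd³) = 1.1328·72.646 = 82.294 MPa
τ_max ≤ 106 MPa → acceptable

(a) 5 coils; (b) YES, τ_max = 82.3 MPa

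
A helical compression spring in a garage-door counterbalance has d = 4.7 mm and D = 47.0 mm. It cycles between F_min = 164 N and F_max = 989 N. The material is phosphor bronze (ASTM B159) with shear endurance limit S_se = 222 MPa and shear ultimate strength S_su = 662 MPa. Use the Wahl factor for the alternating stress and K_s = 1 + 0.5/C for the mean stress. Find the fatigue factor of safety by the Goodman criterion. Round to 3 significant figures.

0.285

C = D/d = 47.0/4.7 = 10.0000; K_W = (4C−1)/(4C−4)+0.615/C = 1.1448; K_s = 1+0.5/C = 1.0500
F_a = (F_max−F_min)/2 = 412.5 N; F_m = (F_max+F_min)/2 = 576.5 N
τ_a = K_W·8F_aD/(πd³) = 1.1448 × 475.52 = 544.39 MPa
τ_m = K_s·8F_mD/(πd³) = 1.0500 × 664.57 = 697.8 MPa
Goodman: 1/n_f = τ_a/S_se + τ_m/S_su = 544.39/222 + 697.8/662 = 2.45221 + 1.05408 = 3.5063
n_f = 1/3.5063 = 0.2852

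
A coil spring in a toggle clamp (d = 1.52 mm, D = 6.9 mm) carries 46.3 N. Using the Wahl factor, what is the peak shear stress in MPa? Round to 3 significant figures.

312 MPa

Spring index C = D/d = 6.9/1.52 = 4.5395
K_W = (4C−1)/(4C−4) + 0.615/C = 17.158/14.158 + 0.1355 = 1.3474
τ₀ = 8FD/(πd³) = 8·46.3·6.9/(π·1.52³) = 2555.76/11.033 = 231.65 MPa
τ_max = K·τ₀ = 1.3474 × 231.65 = 312.12 MPa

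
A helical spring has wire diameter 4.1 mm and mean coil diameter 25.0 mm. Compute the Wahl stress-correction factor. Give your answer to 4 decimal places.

C = D/d = 25.0/4.1 = 6.0976
K_W = (4C−1)/(4C−4) + 0.615/C = 23.390/20.390 + 0.1009 = 1.2480

1.2480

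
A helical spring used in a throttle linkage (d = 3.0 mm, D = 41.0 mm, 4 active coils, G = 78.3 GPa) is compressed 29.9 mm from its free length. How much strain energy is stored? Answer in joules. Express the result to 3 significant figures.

1.29 J

k = Gd⁴/(8D³N_a) = (78.3×10³)(3.0⁴)/(8·41.0³·4) = 2.8757 N/mm
U = ½kδ² = 0.5 × 2.8757 × 29.9² = 1285.5 N·mm = 1.2855 J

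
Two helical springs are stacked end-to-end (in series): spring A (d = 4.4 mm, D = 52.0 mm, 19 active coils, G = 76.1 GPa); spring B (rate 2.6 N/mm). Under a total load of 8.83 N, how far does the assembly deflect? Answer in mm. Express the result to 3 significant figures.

k_A = Gd⁴/(8D³N_a) = (76.1×10³)(4.4⁴)/(8·52.0³·19) = 1.3346 N/mm
Series: 1/k_eq = 1/1.3346 + 1/2.6 = 1.1339; k_eq = 0.8819 N/mm
δ = F/k_eq = 8.83/0.8819 = 10.013 mm

10.0 mm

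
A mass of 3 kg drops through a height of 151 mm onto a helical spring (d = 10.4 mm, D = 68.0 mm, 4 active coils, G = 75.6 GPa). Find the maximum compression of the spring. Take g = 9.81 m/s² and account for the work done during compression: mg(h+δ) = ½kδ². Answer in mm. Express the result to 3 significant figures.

10.4 mm

k = Gd⁴/(8D³N_a) = (75.6×10³)(10.4⁴)/(8·68.0³·4) = 87.898 N/mm
W = mg = 3 × 9.81 = 29.43 N
½kδ² − Wδ − Wh = 0 → δ = (W + √(W² + 2kWh))/k
δ = (29.43 + √(866.12 + 781224))/87.898 = (29.43 + 884.36)/87.898 = 10.396 mm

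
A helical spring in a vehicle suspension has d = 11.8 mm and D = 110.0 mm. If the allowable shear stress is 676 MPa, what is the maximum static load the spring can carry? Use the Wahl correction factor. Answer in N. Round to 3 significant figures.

3430 N

C = D/d = 110.0/11.8 = 9.3220
K_W = (4C−1)/(4C−4) + 0.615/C = 36.288/33.288 + 0.0660 = 1.1561
τ_max = K·8FD/(πd³) → F_max = τ_allow·πd³/(8DK)
F_max = 676·π·11.8³/(8·110.0·1.1561) = 3.4893e+06/1017.4 = 3429.8 N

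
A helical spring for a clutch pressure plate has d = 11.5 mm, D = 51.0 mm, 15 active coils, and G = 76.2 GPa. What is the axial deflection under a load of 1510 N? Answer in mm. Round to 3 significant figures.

k = Gd⁴/(8D³N_a) = (76.2×10³)(11.5⁴)/(8·51.0³·15) = 83.725 N/mm
δ = F/k = 1510 / 83.725 = 18.035 mm

18.0 mm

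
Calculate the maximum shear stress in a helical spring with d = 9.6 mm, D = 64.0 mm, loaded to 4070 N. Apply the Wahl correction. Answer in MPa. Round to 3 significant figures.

918 MPa

Spring index C = D/d = 64.0/9.6 = 6.6667
K_W = (4C−1)/(4C−4) + 0.615/C = 25.667/22.667 + 0.0922 = 1.2246
τ₀ = 8FD/(πd³) = 8·4070·64.0/(π·9.6³) = 2.08384e+06/2779.5 = 749.72 MPa
τ_max = K·τ₀ = 1.2246 × 749.72 = 918.11 MPa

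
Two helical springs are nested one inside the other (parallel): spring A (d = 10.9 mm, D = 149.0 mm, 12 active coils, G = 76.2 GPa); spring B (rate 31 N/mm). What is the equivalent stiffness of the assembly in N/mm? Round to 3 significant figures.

34.4 N/mm

k_A = Gd⁴/(8D³N_a) = (76.2×10³)(10.9⁴)/(8·149.0³·12) = 3.3871 N/mm
Parallel: k_eq = 3.3871 + 31 = 34.387 N/mm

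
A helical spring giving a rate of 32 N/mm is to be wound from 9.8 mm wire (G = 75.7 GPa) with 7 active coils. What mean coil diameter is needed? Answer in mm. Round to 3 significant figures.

73.0 mm

D = (Gd⁴/(8N_a·k))^(1/3) = (75.7×10³·9.8⁴/(8·7·32))^(1/3)
  = (389639)^(1/3) = 73.0389 mm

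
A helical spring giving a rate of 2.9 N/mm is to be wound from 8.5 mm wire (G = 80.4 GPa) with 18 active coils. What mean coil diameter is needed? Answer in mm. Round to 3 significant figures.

D = (Gd⁴/(8N_a·k))^(1/3) = (80.4×10³·8.5⁴/(8·18·2.9))^(1/3)
  = (1.00501e+06)^(1/3) = 100.1668 mm

100 mm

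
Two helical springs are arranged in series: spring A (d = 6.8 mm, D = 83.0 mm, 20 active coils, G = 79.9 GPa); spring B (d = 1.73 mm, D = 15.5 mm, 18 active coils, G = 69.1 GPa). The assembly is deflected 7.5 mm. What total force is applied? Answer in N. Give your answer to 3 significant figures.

k_A = Gd⁴/(8D³N_a) = (79.9×10³)(6.8⁴)/(8·83.0³·20) = 1.8674 N/mm
k_B = Gd⁴/(8D³N_a) = (69.1×10³)(1.73⁴)/(8·15.5³·18) = 1.1543 N/mm
Series: 1/k_eq = 1/1.8674 + 1/1.1543 = 1.4019; k_eq = 0.71333 N/mm
F = k_eq·δ = 0.71333·7.5 = 5.35 N

5.35 N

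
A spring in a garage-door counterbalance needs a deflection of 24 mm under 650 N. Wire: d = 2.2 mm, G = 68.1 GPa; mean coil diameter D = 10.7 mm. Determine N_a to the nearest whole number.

Required rate k = F/δ = 650/24 = 27.083 N/mm
N_a = Gd⁴/(8D³k) = (68.1×10³ × 2.2⁴)/(8 × 10.7³ × 27.083)
    = 1.59528e+06 / 265426 = 6.01 → 6 coils

6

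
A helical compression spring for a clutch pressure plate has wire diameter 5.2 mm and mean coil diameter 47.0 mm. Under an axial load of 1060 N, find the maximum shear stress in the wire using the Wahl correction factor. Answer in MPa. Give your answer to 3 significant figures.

1050 MPa

Spring index C = D/d = 47.0/5.2 = 9.0385
K_W = (4C−1)/(4C−4) + 0.615/C = 35.154/32.154 + 0.0680 = 1.1613
τ₀ = 8FD/(πd³) = 8·1060·47.0/(π·5.2³) = 398560/441.73 = 902.26 MPa
τ_max = K·τ₀ = 1.1613 × 902.26 = 1047.8 MPa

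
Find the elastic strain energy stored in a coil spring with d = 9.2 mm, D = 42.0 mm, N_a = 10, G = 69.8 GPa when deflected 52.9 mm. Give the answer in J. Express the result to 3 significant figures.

118 J

k = Gd⁴/(8D³N_a) = (69.8×10³)(9.2⁴)/(8·42.0³·10) = 84.366 N/mm
U = ½kδ² = 0.5 × 84.366 × 52.9² = 1.1805e+05 N·mm = 118.05 J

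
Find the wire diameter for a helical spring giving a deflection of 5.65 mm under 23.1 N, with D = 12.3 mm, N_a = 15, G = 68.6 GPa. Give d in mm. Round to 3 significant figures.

1.91 mm

Required rate k = F/δ = 23.1/5.65 = 4.0885 N/mm
d = (8D³N_a·k / G)^(1/4) = (8·12.3³·15·4.0885 / (68.6×10³))^0.25
  = (13.309)^0.25 = 1.9100 mm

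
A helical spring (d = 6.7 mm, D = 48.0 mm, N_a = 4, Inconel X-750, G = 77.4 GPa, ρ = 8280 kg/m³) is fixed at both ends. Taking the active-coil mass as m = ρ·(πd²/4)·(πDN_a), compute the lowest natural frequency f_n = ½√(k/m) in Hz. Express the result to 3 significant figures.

k = Gd⁴/(8D³N_a) = (77.4×10³)(6.7⁴)/(8·48.0³·4) = 44.072 N/mm = 44072 N/m
Wire length L = πDN_a = π·48.0·4 = 603.19 mm
m = ρ·(πd²/4)·L = 8280 × 35.257×10⁻⁶ m² × 0.60319 m = 0.17608 kg
f_n = ½√(k/m) = 0.5·√(44072/0.17608) = 0.5·√(2.5029e+05) = 250.15 Hz

250 Hz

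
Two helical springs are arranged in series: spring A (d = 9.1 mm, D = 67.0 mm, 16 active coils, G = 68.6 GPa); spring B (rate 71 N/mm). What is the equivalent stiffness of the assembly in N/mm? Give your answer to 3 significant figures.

10.4 N/mm

k_A = Gd⁴/(8D³N_a) = (68.6×10³)(9.1⁴)/(8·67.0³·16) = 12.22 N/mm
Series: 1/k_eq = 1/12.22 + 1/71 = 0.095921; k_eq = 10.425 N/mm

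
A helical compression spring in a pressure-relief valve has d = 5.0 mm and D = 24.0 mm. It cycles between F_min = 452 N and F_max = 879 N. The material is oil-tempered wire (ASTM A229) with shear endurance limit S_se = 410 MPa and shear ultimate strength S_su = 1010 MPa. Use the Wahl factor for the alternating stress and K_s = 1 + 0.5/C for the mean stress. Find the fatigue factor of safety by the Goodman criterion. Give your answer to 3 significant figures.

C = D/d = 24.0/5.0 = 4.8000; K_W = (4C−1)/(4C−4)+0.615/C = 1.3255; K_s = 1+0.5/C = 1.1042
F_a = (F_max−F_min)/2 = 213.5 N; F_m = (F_max+F_min)/2 = 665.5 N
τ_a = K_W·8F_aD/(πd³) = 1.3255 × 104.39 = 138.36 MPa
τ_m = K_s·8F_mD/(πd³) = 1.1042 × 325.38 = 359.27 MPa
Goodman: 1/n_f = τ_a/S_se + τ_m/S_su = 138.36/410 + 359.27/1010 = 0.33747 + 0.35572 = 0.69318
n_f = 1/0.69318 = 1.443

1.44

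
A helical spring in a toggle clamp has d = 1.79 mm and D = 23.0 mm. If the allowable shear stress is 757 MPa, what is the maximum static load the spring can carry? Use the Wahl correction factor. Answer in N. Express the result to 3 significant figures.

C = D/d = 23.0/1.79 = 12.8492
K_W = (4C−1)/(4C−4) + 0.615/C = 50.397/47.397 + 0.0479 = 1.1112
τ_max = K·8FD/(πd³) → F_max = τ_allow·πd³/(8DK)
F_max = 757·π·1.79³/(8·23.0·1.1112) = 13640/204.45 = 66.713 N

66.7 N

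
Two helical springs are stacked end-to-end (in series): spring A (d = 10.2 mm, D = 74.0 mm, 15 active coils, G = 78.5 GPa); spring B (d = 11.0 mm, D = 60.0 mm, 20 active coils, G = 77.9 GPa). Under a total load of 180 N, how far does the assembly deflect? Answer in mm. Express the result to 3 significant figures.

k_A = Gd⁴/(8D³N_a) = (78.5×10³)(10.2⁴)/(8·74.0³·15) = 17.474 N/mm
k_B = Gd⁴/(8D³N_a) = (77.9×10³)(11.0⁴)/(8·60.0³·20) = 33.002 N/mm
Series: 1/k_eq = 1/17.474 + 1/33.002 = 0.087529; k_eq = 11.425 N/mm
δ = F/k_eq = 180/11.425 = 15.755 mm

15.8 mm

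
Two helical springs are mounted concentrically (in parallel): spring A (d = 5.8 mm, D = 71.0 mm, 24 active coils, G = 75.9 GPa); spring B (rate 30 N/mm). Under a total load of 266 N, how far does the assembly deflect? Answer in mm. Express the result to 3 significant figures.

8.51 mm

k_A = Gd⁴/(8D³N_a) = (75.9×10³)(5.8⁴)/(8·71.0³·24) = 1.2499 N/mm
Parallel: k_eq = 1.2499 + 30 = 31.25 N/mm
δ = F/k_eq = 266/31.25 = 8.512 mm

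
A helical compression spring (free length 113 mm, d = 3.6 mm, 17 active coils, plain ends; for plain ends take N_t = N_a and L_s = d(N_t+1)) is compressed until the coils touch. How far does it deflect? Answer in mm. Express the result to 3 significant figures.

48.2 mm

N_t = 17; L_s = 3.6·18 = 64.8 mm
δ_solid = L₀ − L_s = 113 − 64.8 = 48.2 mm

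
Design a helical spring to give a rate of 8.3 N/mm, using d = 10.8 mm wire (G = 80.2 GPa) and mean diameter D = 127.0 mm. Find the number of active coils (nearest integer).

N_a = Gd⁴/(8D³k) = (80.2×10³ × 10.8⁴)/(8 × 127.0³ × 8.3)
    = 1.09111e+09 / 1.36013e+08 = 8.022 → 8 coils

8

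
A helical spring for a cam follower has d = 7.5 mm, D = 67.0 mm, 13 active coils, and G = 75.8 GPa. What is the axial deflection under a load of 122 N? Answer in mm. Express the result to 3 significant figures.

15.9 mm

k = Gd⁴/(8D³N_a) = (75.8×10³)(7.5⁴)/(8·67.0³·13) = 7.6675 N/mm
δ = F/k = 122 / 7.6675 = 15.911 mm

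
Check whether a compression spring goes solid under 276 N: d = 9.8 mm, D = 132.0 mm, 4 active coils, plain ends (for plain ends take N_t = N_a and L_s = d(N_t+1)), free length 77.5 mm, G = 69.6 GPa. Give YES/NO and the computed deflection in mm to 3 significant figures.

k = Gd⁴/(8D³N_a) = (69.6×10³)(9.8⁴)/(8·132.0³·4) = 8.7225 N/mm
N_t = 4; L_s = 9.8·5 = 49 mm; δ_solid = L₀ − L_s = 77.5 − 49 = 28.5 mm
δ = F/k = 276/8.7225 = 31.642 mm
δ ≥ δ_solid → spring goes solid

YES, δ = 31.6 mm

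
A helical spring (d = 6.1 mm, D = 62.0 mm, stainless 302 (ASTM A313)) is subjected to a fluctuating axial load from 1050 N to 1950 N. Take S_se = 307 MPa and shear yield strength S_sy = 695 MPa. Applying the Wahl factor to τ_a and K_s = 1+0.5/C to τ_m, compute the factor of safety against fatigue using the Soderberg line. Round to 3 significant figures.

C = D/d = 62.0/6.1 = 10.1639; K_W = (4C−1)/(4C−4)+0.615/C = 1.1424; K_s = 1+0.5/C = 1.0492
F_a = (F_max−F_min)/2 = 450 N; F_m = (F_max+F_min)/2 = 1500 N
τ_a = K_W·8F_aD/(πd³) = 1.1424 × 313.01 = 357.56 MPa
τ_m = K_s·8F_mD/(πd³) = 1.0492 × 1043.4 = 1094.7 MPa
Soderberg: 1/n_f = τ_a/S_se + τ_m/S_sy = 357.56/307 + 1094.7/695 = 1.16470 + 1.57509 = 2.7398
n_f = 1/2.7398 = 0.365

0.365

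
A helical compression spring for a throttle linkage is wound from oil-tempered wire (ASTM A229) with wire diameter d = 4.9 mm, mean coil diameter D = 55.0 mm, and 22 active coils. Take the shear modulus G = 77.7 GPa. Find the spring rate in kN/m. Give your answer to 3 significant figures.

k = Gd⁴/(8D³N_a) = (77.7×10³ × 4.9⁴) / (8 × 55.0³ × 22)
  = 4.47925e+07 / 2.9282e+07 = 1.5297 N/mm

1.53 kN/m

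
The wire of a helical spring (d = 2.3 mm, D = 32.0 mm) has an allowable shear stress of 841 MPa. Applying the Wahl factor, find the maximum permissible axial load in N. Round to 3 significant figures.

114 N

C = D/d = 32.0/2.3 = 13.9130
K_W = (4C−1)/(4C−4) + 0.615/C = 54.652/51.652 + 0.0442 = 1.1023
τ_max = K·8FD/(πd³) → F_max = τ_allow·πd³/(8DK)
F_max = 841·π·2.3³/(8·32.0·1.1023) = 32146/282.18 = 113.92 N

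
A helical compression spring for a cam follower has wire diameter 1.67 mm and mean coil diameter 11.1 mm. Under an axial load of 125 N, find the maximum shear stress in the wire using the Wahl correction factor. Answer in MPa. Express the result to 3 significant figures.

Spring index C = D/d = 11.1/1.67 = 6.6467
K_W = (4C−1)/(4C−4) + 0.615/C = 25.587/22.587 + 0.0925 = 1.2253
τ₀ = 8FD/(πd³) = 8·125·11.1/(π·1.67³) = 11100/14.632 = 758.62 MPa
τ_max = K·τ₀ = 1.2253 × 758.62 = 929.57 MPa

930 MPa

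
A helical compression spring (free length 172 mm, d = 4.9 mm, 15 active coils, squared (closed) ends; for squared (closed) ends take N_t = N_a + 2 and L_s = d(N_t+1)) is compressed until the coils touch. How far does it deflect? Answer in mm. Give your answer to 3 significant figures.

N_t = 17; L_s = 4.9·18 = 88.2 mm
δ_solid = L₀ − L_s = 172 − 88.2 = 83.8 mm

83.8 mm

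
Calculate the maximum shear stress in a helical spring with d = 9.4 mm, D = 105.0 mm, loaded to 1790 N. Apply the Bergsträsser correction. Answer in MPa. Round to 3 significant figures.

645 MPa

Spring index C = D/d = 105.0/9.4 = 11.1702
K_B = (4C+2)/(4C−3) = 46.681/41.681 = 1.1200
τ₀ = 8FD/(πd³) = 8·1790·105.0/(π·9.4³) = 1.5036e+06/2609.4 = 576.23 MPa
τ_max = K·τ₀ = 1.1200 × 576.23 = 645.36 MPa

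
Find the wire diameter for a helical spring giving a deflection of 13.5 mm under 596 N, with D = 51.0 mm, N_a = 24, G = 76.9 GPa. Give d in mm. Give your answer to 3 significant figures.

Required rate k = F/δ = 596/13.5 = 44.148 N/mm
d = (8D³N_a·k / G)^(1/4) = (8·51.0³·24·44.148 / (76.9×10³))^0.25
  = (14622)^0.25 = 10.9964 mm

11.0 mm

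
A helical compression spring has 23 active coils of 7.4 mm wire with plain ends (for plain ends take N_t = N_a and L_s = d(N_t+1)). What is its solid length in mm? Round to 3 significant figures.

plain ends: N_t = N_a = 23
L_s = d·(N_t+1) = 7.4 × 24 = 177.6 mm

178 mm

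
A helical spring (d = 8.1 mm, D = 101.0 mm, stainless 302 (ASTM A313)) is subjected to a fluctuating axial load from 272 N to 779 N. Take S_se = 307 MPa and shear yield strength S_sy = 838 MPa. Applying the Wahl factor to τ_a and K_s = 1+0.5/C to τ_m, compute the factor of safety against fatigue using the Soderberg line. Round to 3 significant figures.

C = D/d = 101.0/8.1 = 12.4691; K_W = (4C−1)/(4C−4)+0.615/C = 1.1147; K_s = 1+0.5/C = 1.0401
F_a = (F_max−F_min)/2 = 253.5 N; F_m = (F_max+F_min)/2 = 525.5 N
τ_a = K_W·8F_aD/(πd³) = 1.1147 × 122.68 = 136.76 MPa
τ_m = K_s·8F_mD/(πd³) = 1.0401 × 254.32 = 264.52 MPa
Soderberg: 1/n_f = τ_a/S_se + τ_m/S_sy = 136.76/307 + 264.52/838 = 0.44546 + 0.31565 = 0.76111
n_f = 1/0.76111 = 1.314

1.31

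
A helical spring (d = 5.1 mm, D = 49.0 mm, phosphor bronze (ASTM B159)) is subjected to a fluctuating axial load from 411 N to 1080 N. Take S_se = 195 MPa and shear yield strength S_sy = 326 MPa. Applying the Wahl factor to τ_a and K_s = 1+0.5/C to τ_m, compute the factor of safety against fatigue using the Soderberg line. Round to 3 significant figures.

0.243

C = D/d = 49.0/5.1 = 9.6078; K_W = (4C−1)/(4C−4)+0.615/C = 1.1511; K_s = 1+0.5/C = 1.0520
F_a = (F_max−F_min)/2 = 334.5 N; F_m = (F_max+F_min)/2 = 745.5 N
τ_a = K_W·8F_aD/(πd³) = 1.1511 × 314.65 = 362.2 MPa
τ_m = K_s·8F_mD/(πd³) = 1.0520 × 701.25 = 737.74 MPa
Soderberg: 1/n_f = τ_a/S_se + τ_m/S_sy = 362.2/195 + 737.74/326 = 1.85744 + 2.26302 = 4.1205
n_f = 1/4.1205 = 0.2427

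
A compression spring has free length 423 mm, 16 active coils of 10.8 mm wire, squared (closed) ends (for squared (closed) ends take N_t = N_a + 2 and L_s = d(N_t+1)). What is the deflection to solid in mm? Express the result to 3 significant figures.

N_t = 18; L_s = 10.8·19 = 205.2 mm
δ_solid = L₀ − L_s = 423 − 205.2 = 217.8 mm

218 mm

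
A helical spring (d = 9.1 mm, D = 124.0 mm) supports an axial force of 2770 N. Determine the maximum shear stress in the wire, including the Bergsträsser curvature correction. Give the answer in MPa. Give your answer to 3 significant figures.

1270 MPa

Spring index C = D/d = 124.0/9.1 = 13.6264
K_B = (4C+2)/(4C−3) = 56.505/51.505 = 1.0971
τ₀ = 8FD/(πd³) = 8·2770·124.0/(π·9.1³) = 2.74784e+06/2367.4 = 1160.7 MPa
τ_max = K·τ₀ = 1.0971 × 1160.7 = 1273.4 MPa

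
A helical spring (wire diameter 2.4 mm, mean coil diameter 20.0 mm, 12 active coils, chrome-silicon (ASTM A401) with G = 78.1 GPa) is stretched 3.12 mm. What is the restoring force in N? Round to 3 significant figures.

k = Gd⁴/(8D³N_a) = (78.1×10³)(2.4⁴)/(8·20.0³·12) = 3.3739 N/mm
F = k·δ = 3.3739 × 3.12 = 10.527 N

10.5 N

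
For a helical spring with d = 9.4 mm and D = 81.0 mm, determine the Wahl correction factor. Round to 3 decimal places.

1.170

C = D/d = 81.0/9.4 = 8.6170
K_W = (4C−1)/(4C−4) + 0.615/C = 33.468/30.468 + 0.0714 = 1.1698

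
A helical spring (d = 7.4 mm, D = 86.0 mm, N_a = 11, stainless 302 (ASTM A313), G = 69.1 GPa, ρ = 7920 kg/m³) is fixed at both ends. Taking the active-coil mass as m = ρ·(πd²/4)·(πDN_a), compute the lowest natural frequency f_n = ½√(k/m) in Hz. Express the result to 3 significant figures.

k = Gd⁴/(8D³N_a) = (69.1×10³)(7.4⁴)/(8·86.0³·11) = 3.7019 N/mm = 3701.9 N/m
Wire length L = πDN_a = π·86.0·11 = 2971.9 mm
m = ρ·(πd²/4)·L = 7920 × 43.008×10⁻⁶ m² × 2.9719 m = 1.0123 kg
f_n = ½√(k/m) = 0.5·√(3701.9/1.0123) = 0.5·√(3656.9) = 30.236 Hz

30.2 Hz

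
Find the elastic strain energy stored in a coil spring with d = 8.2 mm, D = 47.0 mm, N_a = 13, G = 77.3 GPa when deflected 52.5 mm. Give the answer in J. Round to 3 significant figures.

k = Gd⁴/(8D³N_a) = (77.3×10³)(8.2⁴)/(8·47.0³·13) = 32.367 N/mm
U = ½kδ² = 0.5 × 32.367 × 52.5² = 44606 N·mm = 44.606 J

44.6 J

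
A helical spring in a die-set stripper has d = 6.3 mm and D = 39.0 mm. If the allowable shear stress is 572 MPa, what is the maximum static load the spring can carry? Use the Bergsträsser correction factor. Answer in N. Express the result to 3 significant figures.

1170 N

C = D/d = 39.0/6.3 = 6.1905
K_B = (4C+2)/(4C−3) = 26.762/21.762 = 1.2298
τ_max = K·8FD/(πd³) → F_max = τ_allow·πd³/(8DK)
F_max = 572·π·6.3³/(8·39.0·1.2298) = 4.4933e+05/383.68 = 1171.1 N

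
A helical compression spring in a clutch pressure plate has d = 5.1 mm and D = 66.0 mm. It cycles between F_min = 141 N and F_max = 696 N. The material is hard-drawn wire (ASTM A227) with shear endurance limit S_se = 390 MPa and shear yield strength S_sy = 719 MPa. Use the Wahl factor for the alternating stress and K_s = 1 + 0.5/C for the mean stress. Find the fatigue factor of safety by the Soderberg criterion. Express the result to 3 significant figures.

0.566

C = D/d = 66.0/5.1 = 12.9412; K_W = (4C−1)/(4C−4)+0.615/C = 1.1103; K_s = 1+0.5/C = 1.0386
F_a = (F_max−F_min)/2 = 277.5 N; F_m = (F_max+F_min)/2 = 418.5 N
τ_a = K_W·8F_aD/(πd³) = 1.1103 × 351.59 = 390.38 MPa
τ_m = K_s·8F_mD/(πd³) = 1.0386 × 530.24 = 550.72 MPa
Soderberg: 1/n_f = τ_a/S_se + τ_m/S_sy = 390.38/390 + 550.72/719 = 1.00098 + 0.76596 = 1.7669
n_f = 1/1.7669 = 0.566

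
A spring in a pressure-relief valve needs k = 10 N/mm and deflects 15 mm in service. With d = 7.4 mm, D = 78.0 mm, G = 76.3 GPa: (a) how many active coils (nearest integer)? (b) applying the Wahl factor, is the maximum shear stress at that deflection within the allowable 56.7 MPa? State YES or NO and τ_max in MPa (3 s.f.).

(a) 6 coils; (b) NO, τ_max = 84.0 MPa

N_a = Gd⁴/(8D³k) = (76.3×10³)(7.4⁴)/(8·78.0³·10) = 6.027 → N_a = 6
Actual rate k = Gd⁴/(8D³·6) = 10.044 N/mm
Working load F = kδ = 10.044·15 = 150.67 N
C = 78.0/7.4 = 10.5405; K_W = (4C−1)/(4C−4)+0.615/C = 1.1370
τ_max = K_W·8FD/(πd³) = 1.1370·73.851 = 83.966 MPa
τ_max > 56.7 MPa → exceeds allowable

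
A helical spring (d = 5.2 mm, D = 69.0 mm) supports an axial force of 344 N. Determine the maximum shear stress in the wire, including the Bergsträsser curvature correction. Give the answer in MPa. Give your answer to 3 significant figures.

473 MPa

Spring index C = D/d = 69.0/5.2 = 13.2692
K_B = (4C+2)/(4C−3) = 55.077/50.077 = 1.0998
τ₀ = 8FD/(πd³) = 8·344·69.0/(π·5.2³) = 189888/441.73 = 429.87 MPa
τ_max = K·τ₀ = 1.0998 × 429.87 = 472.79 MPa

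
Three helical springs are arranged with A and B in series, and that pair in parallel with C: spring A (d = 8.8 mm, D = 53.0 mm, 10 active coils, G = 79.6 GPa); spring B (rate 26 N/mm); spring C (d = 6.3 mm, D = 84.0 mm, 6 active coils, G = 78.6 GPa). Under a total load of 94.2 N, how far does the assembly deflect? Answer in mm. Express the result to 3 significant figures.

4.68 mm

k_A = Gd⁴/(8D³N_a) = (79.6×10³)(8.8⁴)/(8·53.0³·10) = 40.08 N/mm
k_C = Gd⁴/(8D³N_a) = (78.6×10³)(6.3⁴)/(8·84.0³·6) = 4.3522 N/mm
Springs A,B series: k_AB = 1/(1/40.08+1/26) = 15.77 N/mm; parallel with C: k_eq = 15.77+4.3522 = 20.122 N/mm
δ = F/k_eq = 94.2/20.122 = 4.6814 mm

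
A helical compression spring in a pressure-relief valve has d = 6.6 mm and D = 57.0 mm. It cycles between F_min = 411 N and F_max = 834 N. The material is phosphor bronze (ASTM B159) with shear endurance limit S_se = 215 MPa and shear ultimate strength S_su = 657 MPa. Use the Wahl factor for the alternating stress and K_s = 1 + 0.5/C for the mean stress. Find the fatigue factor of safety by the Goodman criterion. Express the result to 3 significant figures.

0.920

C = D/d = 57.0/6.6 = 8.6364; K_W = (4C−1)/(4C−4)+0.615/C = 1.1694; K_s = 1+0.5/C = 1.0579
F_a = (F_max−F_min)/2 = 211.5 N; F_m = (F_max+F_min)/2 = 622.5 N
τ_a = K_W·8F_aD/(πd³) = 1.1694 × 106.78 = 124.87 MPa
τ_m = K_s·8F_mD/(πd³) = 1.0579 × 314.28 = 332.48 MPa
Goodman: 1/n_f = τ_a/S_se + τ_m/S_su = 124.87/215 + 332.48/657 = 0.58080 + 0.50606 = 1.0869
n_f = 1/1.0869 = 0.9201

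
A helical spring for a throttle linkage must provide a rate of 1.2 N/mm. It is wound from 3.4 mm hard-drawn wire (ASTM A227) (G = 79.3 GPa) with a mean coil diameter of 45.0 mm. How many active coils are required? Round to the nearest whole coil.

N_a = Gd⁴/(8D³k) = (79.3×10³ × 3.4⁴)/(8 × 45.0³ × 1.2)
    = 1.05971e+07 / 874800 = 12.11 → 12 coils

12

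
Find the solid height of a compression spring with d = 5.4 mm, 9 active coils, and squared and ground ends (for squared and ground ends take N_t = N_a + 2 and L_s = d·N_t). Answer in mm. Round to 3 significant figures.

squared and ground ends: N_t = N_a + 2 = 9 + 2 = 11
L_s = d·N_t = 5.4 × 11 = 59.4 mm

59.4 mm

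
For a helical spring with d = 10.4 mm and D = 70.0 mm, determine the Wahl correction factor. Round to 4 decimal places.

C = D/d = 70.0/10.4 = 6.7308
K_W = (4C−1)/(4C−4) + 0.615/C = 25.923/22.923 + 0.0914 = 1.2222

1.2222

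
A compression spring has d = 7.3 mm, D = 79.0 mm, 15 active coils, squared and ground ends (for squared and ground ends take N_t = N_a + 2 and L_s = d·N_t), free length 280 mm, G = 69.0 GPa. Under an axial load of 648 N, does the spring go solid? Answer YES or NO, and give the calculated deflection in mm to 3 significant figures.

k = Gd⁴/(8D³N_a) = (69.0×10³)(7.3⁴)/(8·79.0³·15) = 3.3119 N/mm
N_t = 17; L_s = 7.3·17 = 124.1 mm; δ_solid = L₀ − L_s = 280 − 124.1 = 155.9 mm
δ = F/k = 648/3.3119 = 195.66 mm
δ ≥ δ_solid → spring goes solid

YES, δ = 196 mm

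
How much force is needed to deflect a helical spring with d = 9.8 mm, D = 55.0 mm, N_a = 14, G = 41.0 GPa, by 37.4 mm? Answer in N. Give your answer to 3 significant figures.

k = Gd⁴/(8D³N_a) = (41.0×10³)(9.8⁴)/(8·55.0³·14) = 20.295 N/mm
F = k·δ = 20.295 × 37.4 = 759.02 N

759 N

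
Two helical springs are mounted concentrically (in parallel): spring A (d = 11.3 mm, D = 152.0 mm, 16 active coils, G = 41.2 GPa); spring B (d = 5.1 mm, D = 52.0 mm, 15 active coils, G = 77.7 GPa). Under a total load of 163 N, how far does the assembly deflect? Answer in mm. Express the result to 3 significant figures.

k_A = Gd⁴/(8D³N_a) = (41.2×10³)(11.3⁴)/(8·152.0³·16) = 1.4944 N/mm
k_B = Gd⁴/(8D³N_a) = (77.7×10³)(5.1⁴)/(8·52.0³·15) = 3.1154 N/mm
Parallel: k_eq = 1.4944 + 3.1154 = 4.6098 N/mm
δ = F/k_eq = 163/4.6098 = 35.36 mm

35.4 mm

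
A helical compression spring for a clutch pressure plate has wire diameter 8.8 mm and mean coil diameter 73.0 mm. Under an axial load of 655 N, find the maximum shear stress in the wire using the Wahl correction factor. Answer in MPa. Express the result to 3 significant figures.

Spring index C = D/d = 73.0/8.8 = 8.2955
K_W = (4C−1)/(4C−4) + 0.615/C = 32.182/29.182 + 0.0741 = 1.1769
τ₀ = 8FD/(πd³) = 8·655·73.0/(π·8.8³) = 382520/2140.9 = 178.67 MPa
τ_max = K·τ₀ = 1.1769 × 178.67 = 210.29 MPa

210 MPa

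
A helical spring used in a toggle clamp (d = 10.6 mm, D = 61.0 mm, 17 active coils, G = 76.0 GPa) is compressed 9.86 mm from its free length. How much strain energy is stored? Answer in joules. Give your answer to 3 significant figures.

k = Gd⁴/(8D³N_a) = (76.0×10³)(10.6⁴)/(8·61.0³·17) = 31.082 N/mm
U = ½kδ² = 0.5 × 31.082 × 9.86² = 1510.9 N·mm = 1.5109 J

1.51 J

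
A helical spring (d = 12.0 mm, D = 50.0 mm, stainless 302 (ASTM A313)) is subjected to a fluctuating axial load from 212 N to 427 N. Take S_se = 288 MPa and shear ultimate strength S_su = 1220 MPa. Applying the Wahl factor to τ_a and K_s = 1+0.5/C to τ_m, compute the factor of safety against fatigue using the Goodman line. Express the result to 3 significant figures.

C = D/d = 50.0/12.0 = 4.1667; K_W = (4C−1)/(4C−4)+0.615/C = 1.3844; K_s = 1+0.5/C = 1.1200
F_a = (F_max−F_min)/2 = 107.5 N; F_m = (F_max+F_min)/2 = 319.5 N
τ_a = K_W·8F_aD/(πd³) = 1.3844 × 7.9209 = 10.966 MPa
τ_m = K_s·8F_mD/(πd³) = 1.1200 × 23.542 = 26.367 MPa
Goodman: 1/n_f = τ_a/S_se + τ_m/S_su = 10.966/288 + 26.367/1220 = 0.03808 + 0.02161 = 0.059689
n_f = 1/0.059689 = 16.75

16.8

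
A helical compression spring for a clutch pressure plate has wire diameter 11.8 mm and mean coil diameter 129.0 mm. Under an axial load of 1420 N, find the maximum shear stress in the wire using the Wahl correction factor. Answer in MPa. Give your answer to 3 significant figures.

321 MPa

Spring index C = D/d = 129.0/11.8 = 10.9322
K_W = (4C−1)/(4C−4) + 0.615/C = 42.729/39.729 + 0.0563 = 1.1318
τ₀ = 8FD/(πd³) = 8·1420·129.0/(π·11.8³) = 1.46544e+06/5161.7 = 283.9 MPa
τ_max = K·τ₀ = 1.1318 × 283.9 = 321.31 MPa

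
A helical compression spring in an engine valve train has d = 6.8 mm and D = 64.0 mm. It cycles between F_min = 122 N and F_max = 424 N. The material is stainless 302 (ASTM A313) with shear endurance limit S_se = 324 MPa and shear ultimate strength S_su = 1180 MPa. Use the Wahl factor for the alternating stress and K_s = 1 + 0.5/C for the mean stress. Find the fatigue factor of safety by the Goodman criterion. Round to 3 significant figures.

C = D/d = 64.0/6.8 = 9.4118; K_W = (4C−1)/(4C−4)+0.615/C = 1.1545; K_s = 1+0.5/C = 1.0531
F_a = (F_max−F_min)/2 = 151 N; F_m = (F_max+F_min)/2 = 273 N
τ_a = K_W·8F_aD/(πd³) = 1.1545 × 78.265 = 90.358 MPa
τ_m = K_s·8F_mD/(πd³) = 1.0531 × 141.5 = 149.02 MPa
Goodman: 1/n_f = τ_a/S_se + τ_m/S_su = 90.358/324 + 149.02/1180 = 0.27888 + 0.12629 = 0.40517
n_f = 1/0.40517 = 2.468

2.47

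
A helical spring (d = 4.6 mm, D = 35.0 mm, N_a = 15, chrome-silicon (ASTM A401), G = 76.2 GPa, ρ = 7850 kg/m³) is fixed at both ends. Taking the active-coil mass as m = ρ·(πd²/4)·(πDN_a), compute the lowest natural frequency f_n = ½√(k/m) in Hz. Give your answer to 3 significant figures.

k = Gd⁴/(8D³N_a) = (76.2×10³)(4.6⁴)/(8·35.0³·15) = 6.6313 N/mm = 6631.3 N/m
Wire length L = πDN_a = π·35.0·15 = 1649.3 mm
m = ρ·(πd²/4)·L = 7850 × 16.619×10⁻⁶ m² × 1.6493 m = 0.21517 kg
f_n = ½√(k/m) = 0.5·√(6631.3/0.21517) = 0.5·√(30819) = 87.777 Hz

87.8 Hz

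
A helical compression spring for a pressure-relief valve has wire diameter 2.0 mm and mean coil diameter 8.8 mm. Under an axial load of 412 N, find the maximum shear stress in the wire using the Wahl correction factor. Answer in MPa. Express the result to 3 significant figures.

Spring index C = D/d = 8.8/2.0 = 4.4000
K_W = (4C−1)/(4C−4) + 0.615/C = 16.600/13.600 + 0.1398 = 1.3604
τ₀ = 8FD/(πd³) = 8·412·8.8/(π·2.0³) = 29004.8/25.133 = 1154.1 MPa
τ_max = K·τ₀ = 1.3604 × 1154.1 = 1569.9 MPa

1570 MPa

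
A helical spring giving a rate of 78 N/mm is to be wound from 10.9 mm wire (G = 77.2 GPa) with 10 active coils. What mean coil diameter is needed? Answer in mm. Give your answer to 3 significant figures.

55.9 mm

D = (Gd⁴/(8N_a·k))^(1/3) = (77.2×10³·10.9⁴/(8·10·78))^(1/3)
  = (174638)^(1/3) = 55.8959 mm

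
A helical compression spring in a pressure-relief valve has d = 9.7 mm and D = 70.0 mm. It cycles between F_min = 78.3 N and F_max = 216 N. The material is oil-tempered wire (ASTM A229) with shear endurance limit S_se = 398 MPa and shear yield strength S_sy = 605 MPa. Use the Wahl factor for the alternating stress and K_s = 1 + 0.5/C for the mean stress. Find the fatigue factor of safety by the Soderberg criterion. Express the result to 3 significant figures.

10.9

C = D/d = 70.0/9.7 = 7.2165; K_W = (4C−1)/(4C−4)+0.615/C = 1.2059; K_s = 1+0.5/C = 1.0693
F_a = (F_max−F_min)/2 = 68.85 N; F_m = (F_max+F_min)/2 = 147.15 N
τ_a = K_W·8F_aD/(πd³) = 1.2059 × 13.447 = 16.215 MPa
τ_m = K_s·8F_mD/(πd³) = 1.0693 × 28.74 = 30.731 MPa
Soderberg: 1/n_f = τ_a/S_se + τ_m/S_sy = 16.215/398 + 30.731/605 = 0.04074 + 0.05080 = 0.091537
n_f = 1/0.091537 = 10.92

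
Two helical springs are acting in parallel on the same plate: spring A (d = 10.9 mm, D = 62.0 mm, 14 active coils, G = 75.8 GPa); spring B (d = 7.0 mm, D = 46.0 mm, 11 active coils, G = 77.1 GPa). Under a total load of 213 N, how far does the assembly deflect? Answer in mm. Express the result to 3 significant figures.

k_A = Gd⁴/(8D³N_a) = (75.8×10³)(10.9⁴)/(8·62.0³·14) = 40.085 N/mm
k_B = Gd⁴/(8D³N_a) = (77.1×10³)(7.0⁴)/(8·46.0³·11) = 21.612 N/mm
Parallel: k_eq = 40.085 + 21.612 = 61.697 N/mm
δ = F/k_eq = 213/61.697 = 3.4524 mm

3.45 mm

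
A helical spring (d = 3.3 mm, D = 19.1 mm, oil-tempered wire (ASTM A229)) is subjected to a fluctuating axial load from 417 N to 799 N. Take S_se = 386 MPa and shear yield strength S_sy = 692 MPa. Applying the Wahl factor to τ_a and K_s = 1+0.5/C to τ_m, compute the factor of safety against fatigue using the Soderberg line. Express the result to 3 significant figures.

C = D/d = 19.1/3.3 = 5.7879; K_W = (4C−1)/(4C−4)+0.615/C = 1.2629; K_s = 1+0.5/C = 1.0864
F_a = (F_max−F_min)/2 = 191 N; F_m = (F_max+F_min)/2 = 608 N
τ_a = K_W·8F_aD/(πd³) = 1.2629 × 258.5 = 326.46 MPa
τ_m = K_s·8F_mD/(πd³) = 1.0864 × 822.88 = 893.96 MPa
Soderberg: 1/n_f = τ_a/S_se + τ_m/S_sy = 326.46/386 + 893.96/692 = 0.84576 + 1.29186 = 2.1376
n_f = 1/2.1376 = 0.4678

0.468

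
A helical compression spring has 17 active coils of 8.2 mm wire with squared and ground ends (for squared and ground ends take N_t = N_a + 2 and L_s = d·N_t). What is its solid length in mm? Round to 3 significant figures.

156 mm

squared and ground ends: N_t = N_a + 2 = 17 + 2 = 19
L_s = d·N_t = 8.2 × 19 = 155.8 mm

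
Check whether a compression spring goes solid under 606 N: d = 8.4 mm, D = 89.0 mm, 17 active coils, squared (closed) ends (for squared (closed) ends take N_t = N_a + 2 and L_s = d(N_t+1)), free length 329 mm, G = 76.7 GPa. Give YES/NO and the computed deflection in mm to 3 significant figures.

k = Gd⁴/(8D³N_a) = (76.7×10³)(8.4⁴)/(8·89.0³·17) = 3.9829 N/mm
N_t = 19; L_s = 8.4·20 = 168 mm; δ_solid = L₀ − L_s = 329 − 168 = 161 mm
δ = F/k = 606/3.9829 = 152.15 mm
δ < δ_solid → spring does not go solid

NO, δ = 152 mm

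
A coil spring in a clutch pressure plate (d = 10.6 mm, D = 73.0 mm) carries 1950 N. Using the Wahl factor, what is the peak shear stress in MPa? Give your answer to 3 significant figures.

Spring index C = D/d = 73.0/10.6 = 6.8868
K_W = (4C−1)/(4C−4) + 0.615/C = 26.547/23.547 + 0.0893 = 1.2167
τ₀ = 8FD/(πd³) = 8·1950·73.0/(π·10.6³) = 1.1388e+06/3741.7 = 304.35 MPa
τ_max = K·τ₀ = 1.2167 × 304.35 = 370.31 MPa

370 MPa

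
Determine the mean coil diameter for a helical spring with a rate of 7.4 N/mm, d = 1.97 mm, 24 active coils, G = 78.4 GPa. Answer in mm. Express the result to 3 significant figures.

9.40 mm

D = (Gd⁴/(8N_a·k))^(1/3) = (78.4×10³·1.97⁴/(8·24·7.4))^(1/3)
  = (831.09)^(1/3) = 9.4019 mm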